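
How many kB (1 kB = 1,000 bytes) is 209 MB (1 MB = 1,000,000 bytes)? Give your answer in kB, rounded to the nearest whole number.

209,000 kB

209 MB = 209 × 10^6 bytes = 209,000,000 bytes
1 kB = 10^3 bytes = 1,000 bytes
209,000,000 / 1,000 = 209,000 kB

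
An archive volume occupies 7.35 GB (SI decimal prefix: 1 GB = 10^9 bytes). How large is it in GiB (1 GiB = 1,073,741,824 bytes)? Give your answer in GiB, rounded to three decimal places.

7.35 GB × 1,000,000,000 bytes/GB = 7,350,000,000 bytes
1 GiB = 2^30 bytes = 1,073,741,824 bytes
7,350,000,000 / 1,073,741,824 = 6.845 GiB

6.845 GiB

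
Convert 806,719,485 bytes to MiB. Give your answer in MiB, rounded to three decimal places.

769.348 MiB

806,719,485 bytes given.
1 MiB = 1,048,576 bytes
806,719,485 / 1,048,576 = 769.348 MiB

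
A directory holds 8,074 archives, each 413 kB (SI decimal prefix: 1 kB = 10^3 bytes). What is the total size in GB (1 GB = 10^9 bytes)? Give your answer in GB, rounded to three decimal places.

Total = 8,074 × 413 kB = 3,334,562 kB
= 3,334,562 × 1,000 bytes = 3,334,562,000 bytes
1 GB = 1,000,000,000 bytes
3,334,562,000 / 1,000,000,000 = 3.335 GB

3.335 GB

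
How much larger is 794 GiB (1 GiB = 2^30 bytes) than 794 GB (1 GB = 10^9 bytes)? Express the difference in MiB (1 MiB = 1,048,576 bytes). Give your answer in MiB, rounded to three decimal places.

794 GiB = 794 × 1,073,741,824 = 852,551,008,256 bytes
794 GB = 794 × 1,000,000,000 = 794,000,000,000 bytes
difference = 58,551,008,256 bytes
58,551,008,256 / 1,048,576 = 55,838.593 MiB

55,838.593 MiB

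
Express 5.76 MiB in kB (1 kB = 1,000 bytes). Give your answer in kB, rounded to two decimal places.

6,039.80 kB

5.76 MiB × 1,048,576 bytes/MiB = 6,039,797.76 bytes
1 kB = 10^3 bytes = 1,000 bytes
6,039,797.76 / 1,000 = 6,039.80 kB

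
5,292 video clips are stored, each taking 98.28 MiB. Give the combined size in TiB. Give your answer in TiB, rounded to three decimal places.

0.496 TiB

Total = 5,292 × 98.28 MiB = 520097.76 MiB
= 520097.76 × 1,048,576 bytes = 545,362,028,789.76 bytes
1 TiB = 1,099,511,627,776 bytes
545,362,028,789.76 / 1,099,511,627,776 = 0.496 TiB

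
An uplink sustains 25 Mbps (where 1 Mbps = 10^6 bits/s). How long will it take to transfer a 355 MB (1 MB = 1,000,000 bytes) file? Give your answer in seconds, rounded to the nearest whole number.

114 seconds

355 MB = 355,000,000 bytes = 2,840,000,000 bits
25 Mbps = 25,000,000 bits/s
time = 2,840,000,000 / 25,000,000 = 114 s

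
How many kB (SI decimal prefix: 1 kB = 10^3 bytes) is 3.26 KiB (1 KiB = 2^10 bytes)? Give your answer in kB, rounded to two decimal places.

3.26 KiB × 1,024 bytes/KiB = 3,338.24 bytes
1 kB = 1,000 bytes
3,338.24 / 1,000 = 3.34 kB

3.34 kB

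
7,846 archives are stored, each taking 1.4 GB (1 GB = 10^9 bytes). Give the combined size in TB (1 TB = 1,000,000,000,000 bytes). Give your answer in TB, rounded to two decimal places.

10.98 TB

Total = 7,846 × 1.4 GB = 10984.4 GB
= 10984.4 × 1,000,000,000 bytes = 10,984,400,000,000 bytes
1 TB = 1,000,000,000,000 bytes
10,984,400,000,000 / 1,000,000,000,000 = 10.98 TB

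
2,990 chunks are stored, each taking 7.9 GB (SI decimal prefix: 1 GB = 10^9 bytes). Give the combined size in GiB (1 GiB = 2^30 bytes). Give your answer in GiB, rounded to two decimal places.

21,998.77 GiB

Total = 2,990 × 7.9 GB = 23,621 GB
= 23,621 × 1,000,000,000 bytes = 23,621,000,000,000 bytes
1 GiB = 1,073,741,824 bytes
23,621,000,000,000 / 1,073,741,824 = 21,998.77 GiB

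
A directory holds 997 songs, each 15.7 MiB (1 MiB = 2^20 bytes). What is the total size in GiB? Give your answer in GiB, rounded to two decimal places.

Total = 997 × 15.7 MiB = 15652.9 MiB
= 15652.9 × 1,048,576 bytes = 16,413,255,270.4 bytes
1 GiB = 1,073,741,824 bytes
16,413,255,270.4 / 1,073,741,824 = 15.29 GiB

15.29 GiB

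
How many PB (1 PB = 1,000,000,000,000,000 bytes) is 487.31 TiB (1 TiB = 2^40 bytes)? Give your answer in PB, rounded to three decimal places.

0.536 PB

487.31 TiB = 487.31 × 2^40 bytes = 535,803,011,331,522.56 bytes
1 PB = 10^15 bytes = 1,000,000,000,000,000 bytes
535,803,011,331,522.56 / 1,000,000,000,000,000 = 0.536 PB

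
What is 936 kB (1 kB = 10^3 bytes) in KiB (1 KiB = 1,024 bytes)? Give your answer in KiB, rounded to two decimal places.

914.06 KiB

936 kB = 936 × 10^3 bytes = 936,000 bytes
1 KiB = 1,024 bytes
936,000 / 1,024 = 914.06 KiB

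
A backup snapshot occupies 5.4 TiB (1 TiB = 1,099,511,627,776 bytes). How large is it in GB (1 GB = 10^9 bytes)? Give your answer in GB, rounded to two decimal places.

5.4 TiB = 5.4 × 2^40 bytes = 5,937,362,789,990.4 bytes
1 GB = 10^9 bytes = 1,000,000,000 bytes
5,937,362,789,990.4 / 1,000,000,000 = 5,937.36 GB

5,937.36 GB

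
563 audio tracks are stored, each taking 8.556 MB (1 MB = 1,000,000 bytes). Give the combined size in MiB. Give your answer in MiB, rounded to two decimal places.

4,593.88 MiB

Total = 563 × 8.556 MB = 4817.028 MB
= 4817.028 × 1,000,000 bytes = 4,817,028,000 bytes
1 MiB = 1,048,576 bytes
4,817,028,000 / 1,048,576 = 4,593.88 MiB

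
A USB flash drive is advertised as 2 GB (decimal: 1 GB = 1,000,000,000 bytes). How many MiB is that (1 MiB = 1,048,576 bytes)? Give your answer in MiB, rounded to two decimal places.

2 GB = 2 × 10^9 bytes = 2,000,000,000 bytes
1 MiB = 1,048,576 bytes
2,000,000,000 / 1,048,576 = 1,907.35 MiB

1,907.35 MiB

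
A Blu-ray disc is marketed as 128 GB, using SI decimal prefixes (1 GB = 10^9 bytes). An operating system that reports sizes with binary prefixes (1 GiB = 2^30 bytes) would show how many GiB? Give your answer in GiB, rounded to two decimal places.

119.21 GiB

128 GB × 1,000,000,000 bytes/GB = 128,000,000,000 bytes
1 GiB = 2^30 bytes = 1,073,741,824 bytes
128,000,000,000 / 1,073,741,824 = 119.21 GiB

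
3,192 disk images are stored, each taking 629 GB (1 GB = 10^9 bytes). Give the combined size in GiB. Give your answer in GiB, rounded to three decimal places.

Total = 3,192 × 629 GB = 2,007,768 GB
= 2,007,768 × 1,000,000,000 bytes = 2,007,768,000,000,000 bytes
1 GiB = 1,073,741,824 bytes
2,007,768,000,000,000 / 1,073,741,824 = 1,869,879.663 GiB

1,869,879.663 GiB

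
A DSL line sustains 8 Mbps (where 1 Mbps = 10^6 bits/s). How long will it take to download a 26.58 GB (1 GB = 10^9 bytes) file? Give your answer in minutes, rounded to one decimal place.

443.0 minutes

26.58 GB = 26,580,000,000 bytes = 212,640,000,000 bits
8 Mbps = 8,000,000 bits/s
time = 212,640,000,000 / 8,000,000 = 26,580.00 s
26,580.00 s / 60 = 443.0 minutes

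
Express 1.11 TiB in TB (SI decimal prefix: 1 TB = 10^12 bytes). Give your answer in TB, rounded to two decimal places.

1.22 TB

1.11 TiB = 1.11 × 2^40 bytes = 1,220,457,906,831.36 bytes
1 TB = 1,000,000,000,000 bytes
1,220,457,906,831.36 / 1,000,000,000,000 = 1.22 TB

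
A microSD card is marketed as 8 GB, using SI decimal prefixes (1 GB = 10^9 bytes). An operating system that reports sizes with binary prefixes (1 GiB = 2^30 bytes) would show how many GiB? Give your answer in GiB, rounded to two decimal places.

8 GB × 1,000,000,000 bytes/GB = 8,000,000,000 bytes
1 GiB = 2^30 bytes = 1,073,741,824 bytes
8,000,000,000 / 1,073,741,824 = 7.45 GiB

7.45 GiB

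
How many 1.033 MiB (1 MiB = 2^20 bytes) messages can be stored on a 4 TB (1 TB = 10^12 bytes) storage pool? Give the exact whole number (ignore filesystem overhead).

Capacity: 4 TB = 4,000,000,000,000 bytes
Per item: 1.033 MiB = 1,083,179.008 bytes
⌊4,000,000,000,000 / 1,083,179.008⌋ = 3,692,833

3,692,833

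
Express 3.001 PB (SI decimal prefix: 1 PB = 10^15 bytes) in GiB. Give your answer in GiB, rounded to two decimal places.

2,794,899.05 GiB

3.001 PB × 1,000,000,000,000,000 bytes/PB = 3,001,000,000,000,000 bytes
1 GiB = 2^30 bytes = 1,073,741,824 bytes
3,001,000,000,000,000 / 1,073,741,824 = 2,794,899.05 GiB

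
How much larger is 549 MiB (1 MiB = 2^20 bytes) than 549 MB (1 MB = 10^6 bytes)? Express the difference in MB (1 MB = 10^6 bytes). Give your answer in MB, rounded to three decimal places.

26.668 MB

549 MiB = 549 × 1,048,576 = 575,668,224 bytes
549 MB = 549 × 1,000,000 = 549,000,000 bytes
difference = 26,668,224 bytes
26,668,224 / 1,000,000 = 26.668 MB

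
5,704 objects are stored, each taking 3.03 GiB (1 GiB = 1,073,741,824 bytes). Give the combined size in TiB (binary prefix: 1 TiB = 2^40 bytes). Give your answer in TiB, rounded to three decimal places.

Total = 5,704 × 3.03 GiB = 17283.12 GiB
= 17283.12 × 1,073,741,824 bytes = 18,557,608,793,210.88 bytes
1 TiB = 1,099,511,627,776 bytes
18,557,608,793,210.88 / 1,099,511,627,776 = 16.878 TiB

16.878 TiB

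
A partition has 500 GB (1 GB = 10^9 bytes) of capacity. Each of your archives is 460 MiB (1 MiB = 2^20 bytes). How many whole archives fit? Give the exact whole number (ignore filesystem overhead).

Capacity: 500 GB = 500,000,000,000 bytes
Per item: 460 MiB = 482,344,960 bytes
⌊500,000,000,000 / 482,344,960⌋ = 1,036

1,036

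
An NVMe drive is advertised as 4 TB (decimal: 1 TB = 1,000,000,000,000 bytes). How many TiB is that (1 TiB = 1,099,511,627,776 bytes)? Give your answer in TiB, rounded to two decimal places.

4 TB = 4 × 10^12 bytes = 4,000,000,000,000 bytes
1 TiB = 2^40 bytes = 1,099,511,627,776 bytes
4,000,000,000,000 / 1,099,511,627,776 = 3.64 TiB

3.64 TiB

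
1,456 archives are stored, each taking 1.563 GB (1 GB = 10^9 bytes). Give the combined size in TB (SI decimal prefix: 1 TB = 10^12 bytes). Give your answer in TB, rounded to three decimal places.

Total = 1,456 × 1.563 GB = 2275.728 GB
= 2275.728 × 1,000,000,000 bytes = 2,275,728,000,000 bytes
1 TB = 1,000,000,000,000 bytes
2,275,728,000,000 / 1,000,000,000,000 = 2.276 TB

2.276 TB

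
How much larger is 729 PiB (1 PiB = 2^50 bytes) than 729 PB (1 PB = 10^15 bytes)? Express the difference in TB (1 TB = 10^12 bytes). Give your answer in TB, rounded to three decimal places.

729 PiB = 729 × 1,125,899,906,842,624 = 820,781,032,088,272,896 bytes
729 PB = 729 × 1,000,000,000,000,000 = 729,000,000,000,000,000 bytes
difference = 91,781,032,088,272,896 bytes
91,781,032,088,272,896 / 1,000,000,000,000 = 91,781.032 TB

91,781.032 TB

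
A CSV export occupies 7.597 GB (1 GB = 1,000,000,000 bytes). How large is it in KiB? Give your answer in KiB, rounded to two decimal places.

7,418,945.31 KiB

7.597 GB × 1,000,000,000 bytes/GB = 7,597,000,000 bytes
1 KiB = 1,024 bytes
7,597,000,000 / 1,024 = 7,418,945.31 KiB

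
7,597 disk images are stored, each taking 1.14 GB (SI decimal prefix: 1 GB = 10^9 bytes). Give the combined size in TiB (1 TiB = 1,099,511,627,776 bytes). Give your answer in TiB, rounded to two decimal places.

7.88 TiB

Total = 7,597 × 1.14 GB = 8660.58 GB
= 8660.58 × 1,000,000,000 bytes = 8,660,580,000,000 bytes
1 TiB = 1,099,511,627,776 bytes
8,660,580,000,000 / 1,099,511,627,776 = 7.88 TiB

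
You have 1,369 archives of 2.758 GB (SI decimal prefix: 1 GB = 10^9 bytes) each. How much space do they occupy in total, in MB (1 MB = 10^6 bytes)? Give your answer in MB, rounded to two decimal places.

Total = 1,369 × 2.758 GB = 3775.702 GB
= 3775.702 × 1,000,000,000 bytes = 3,775,702,000,000 bytes
1 MB = 1,000,000 bytes
3,775,702,000,000 / 1,000,000 = 3,775,702.00 MB

3,775,702.00 MB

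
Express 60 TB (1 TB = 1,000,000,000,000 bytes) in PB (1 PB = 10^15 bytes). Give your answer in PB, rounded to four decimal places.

0.0600 PB

60 TB × 1,000,000,000,000 bytes/TB = 60,000,000,000,000 bytes
1 PB = 10^15 bytes = 1,000,000,000,000,000 bytes
60,000,000,000,000 / 1,000,000,000,000,000 = 0.0600 PB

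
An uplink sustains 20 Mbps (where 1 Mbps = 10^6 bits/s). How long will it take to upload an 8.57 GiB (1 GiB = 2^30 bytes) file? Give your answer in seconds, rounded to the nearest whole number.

8.57 GiB = 9,201,967,431.68 bytes = 73,615,739,453.44 bits
20 Mbps = 20,000,000 bits/s
time = 73,615,739,453.44 / 20,000,000 = 3,681 s

3,681 seconds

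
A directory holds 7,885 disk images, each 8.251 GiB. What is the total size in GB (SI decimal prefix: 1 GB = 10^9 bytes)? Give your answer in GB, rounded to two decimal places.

Total = 7,885 × 8.251 GiB = 65059.135 GiB
= 65059.135 × 1,073,741,824 bytes = 69,856,714,282,762.24 bytes
1 GB = 1,000,000,000 bytes
69,856,714,282,762.24 / 1,000,000,000 = 69,856.71 GB

69,856.71 GB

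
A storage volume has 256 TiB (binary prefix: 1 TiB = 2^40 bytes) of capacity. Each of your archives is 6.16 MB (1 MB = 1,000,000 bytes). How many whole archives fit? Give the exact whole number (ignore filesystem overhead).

45,693,989

Capacity: 256 TiB = 281,474,976,710,656 bytes
Per item: 6.16 MB = 6,160,000 bytes
⌊281,474,976,710,656 / 6,160,000⌋ = 45,693,989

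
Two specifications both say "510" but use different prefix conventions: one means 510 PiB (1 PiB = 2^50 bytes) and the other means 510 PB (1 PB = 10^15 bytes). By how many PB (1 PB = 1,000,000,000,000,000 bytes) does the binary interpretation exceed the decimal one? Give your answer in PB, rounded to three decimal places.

64.209 PB

510 PiB = 510 × 1,125,899,906,842,624 = 574,208,952,489,738,240 bytes
510 PB = 510 × 1,000,000,000,000,000 = 510,000,000,000,000,000 bytes
difference = 64,208,952,489,738,240 bytes
64,208,952,489,738,240 / 1,000,000,000,000,000 = 64.209 PB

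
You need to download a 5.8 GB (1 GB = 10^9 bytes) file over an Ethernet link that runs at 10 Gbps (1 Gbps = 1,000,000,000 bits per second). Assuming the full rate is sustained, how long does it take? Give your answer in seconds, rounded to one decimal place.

4.6 seconds

5.8 GB = 5,800,000,000 bytes = 46,400,000,000 bits
10 Gbps = 10,000,000,000 bits/s
time = 46,400,000,000 / 10,000,000,000 = 4.6 s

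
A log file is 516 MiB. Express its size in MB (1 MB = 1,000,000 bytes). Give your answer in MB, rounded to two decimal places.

541.07 MB

516 MiB × 1,048,576 bytes/MiB = 541,065,216 bytes
1 MB = 1,000,000 bytes
541,065,216 / 1,000,000 = 541.07 MB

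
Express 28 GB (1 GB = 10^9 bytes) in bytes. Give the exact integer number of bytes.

28 × 1,000,000,000 = 28,000,000,000 bytes  (1 GB = 10^9 bytes)

28,000,000,000 bytes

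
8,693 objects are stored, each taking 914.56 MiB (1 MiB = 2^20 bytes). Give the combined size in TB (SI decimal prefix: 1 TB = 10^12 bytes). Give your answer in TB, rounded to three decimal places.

Total = 8,693 × 914.56 MiB = 7950270.08 MiB
= 7950270.08 × 1,048,576 bytes = 8,336,462,399,406.08 bytes
1 TB = 1,000,000,000,000 bytes
8,336,462,399,406.08 / 1,000,000,000,000 = 8.336 TB

8.336 TB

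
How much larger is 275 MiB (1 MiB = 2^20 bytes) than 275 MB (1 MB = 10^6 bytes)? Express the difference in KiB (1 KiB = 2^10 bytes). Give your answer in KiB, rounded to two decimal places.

13,045.31 KiB

275 MiB = 275 × 1,048,576 = 288,358,400 bytes
275 MB = 275 × 1,000,000 = 275,000,000 bytes
difference = 13,358,400 bytes
13,358,400 / 1,024 = 13,045.31 KiB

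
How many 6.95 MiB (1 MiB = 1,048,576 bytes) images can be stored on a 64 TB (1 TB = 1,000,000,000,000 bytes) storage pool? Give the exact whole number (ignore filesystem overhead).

Capacity: 64 TB = 64,000,000,000,000 bytes
Per item: 6.95 MiB = 7,287,603.2 bytes
⌊64,000,000,000,000 / 7,287,603.2⌋ = 8,782,036

8,782,036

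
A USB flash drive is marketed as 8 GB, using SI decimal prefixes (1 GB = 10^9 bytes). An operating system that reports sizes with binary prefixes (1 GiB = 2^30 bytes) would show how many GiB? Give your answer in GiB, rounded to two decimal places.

7.45 GiB

8 GB = 8 × 10^9 bytes = 8,000,000,000 bytes
1 GiB = 1,073,741,824 bytes
8,000,000,000 / 1,073,741,824 = 7.45 GiB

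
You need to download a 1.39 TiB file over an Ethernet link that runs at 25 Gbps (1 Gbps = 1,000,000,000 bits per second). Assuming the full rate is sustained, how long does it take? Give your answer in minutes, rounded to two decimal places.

8.15 minutes

1.39 TiB = 1,528,321,162,608.64 bytes = 12,226,569,300,869.12 bits
25 Gbps = 25,000,000,000 bits/s
time = 12,226,569,300,869.12 / 25,000,000,000 = 489.063 s
489.063 s / 60 = 8.15 minutes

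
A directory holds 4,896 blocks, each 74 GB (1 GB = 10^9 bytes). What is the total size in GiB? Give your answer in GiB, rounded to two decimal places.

Total = 4,896 × 74 GB = 362,304 GB
= 362,304 × 1,000,000,000 bytes = 362,304,000,000,000 bytes
1 GiB = 1,073,741,824 bytes
362,304,000,000,000 / 1,073,741,824 = 337,421.89 GiB

337,421.89 GiB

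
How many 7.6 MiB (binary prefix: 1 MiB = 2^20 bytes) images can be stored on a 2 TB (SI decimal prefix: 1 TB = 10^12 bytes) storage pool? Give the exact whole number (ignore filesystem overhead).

Capacity: 2 TB = 2,000,000,000,000 bytes
Per item: 7.6 MiB = 7,969,177.6 bytes
⌊2,000,000,000,000 / 7,969,177.6⌋ = 250,966

250,966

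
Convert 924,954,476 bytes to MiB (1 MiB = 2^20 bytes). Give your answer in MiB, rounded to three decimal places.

924,954,476 bytes given.
1 MiB = 2^20 bytes = 1,048,576 bytes
924,954,476 / 1,048,576 = 882.105 MiB

882.105 MiB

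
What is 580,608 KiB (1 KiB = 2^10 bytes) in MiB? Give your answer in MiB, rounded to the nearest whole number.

567 MiB

580,608 KiB = 580,608 × 2^10 bytes = 594,542,592 bytes
1 MiB = 2^20 bytes = 1,048,576 bytes
594,542,592 / 1,048,576 = 567 MiB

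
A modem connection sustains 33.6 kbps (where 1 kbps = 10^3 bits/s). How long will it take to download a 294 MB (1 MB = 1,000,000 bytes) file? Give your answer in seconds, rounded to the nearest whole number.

294 MB = 294,000,000 bytes = 2,352,000,000 bits
33.6 kbps = 33,600 bits/s
time = 2,352,000,000 / 33,600 = 70,000 s

70,000 seconds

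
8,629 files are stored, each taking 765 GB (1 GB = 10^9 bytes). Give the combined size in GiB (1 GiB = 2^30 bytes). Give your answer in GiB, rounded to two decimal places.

Total = 8,629 × 765 GB = 6,601,185 GB
= 6,601,185 × 1,000,000,000 bytes = 6,601,185,000,000,000 bytes
1 GiB = 1,073,741,824 bytes
6,601,185,000,000,000 / 1,073,741,824 = 6,147,832.61 GiB

6,147,832.61 GiB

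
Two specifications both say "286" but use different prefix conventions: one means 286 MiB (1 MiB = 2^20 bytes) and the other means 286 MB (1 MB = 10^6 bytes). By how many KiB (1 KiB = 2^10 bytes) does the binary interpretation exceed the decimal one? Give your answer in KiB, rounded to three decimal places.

286 MiB = 286 × 1,048,576 = 299,892,736 bytes
286 MB = 286 × 1,000,000 = 286,000,000 bytes
difference = 13,892,736 bytes
13,892,736 / 1,024 = 13,567.125 KiB

13,567.125 KiB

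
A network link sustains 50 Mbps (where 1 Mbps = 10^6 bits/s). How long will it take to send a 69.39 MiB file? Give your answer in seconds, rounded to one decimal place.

11.6 seconds

69.39 MiB = 72,760,688.64 bytes = 582,085,509.12 bits
50 Mbps = 50,000,000 bits/s
time = 582,085,509.12 / 50,000,000 = 11.6 s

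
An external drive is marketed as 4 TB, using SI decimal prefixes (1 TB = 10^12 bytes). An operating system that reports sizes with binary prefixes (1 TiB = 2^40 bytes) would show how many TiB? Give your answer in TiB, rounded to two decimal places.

4 TB × 1,000,000,000,000 bytes/TB = 4,000,000,000,000 bytes
1 TiB = 1,099,511,627,776 bytes
4,000,000,000,000 / 1,099,511,627,776 = 3.64 TiB

3.64 TiB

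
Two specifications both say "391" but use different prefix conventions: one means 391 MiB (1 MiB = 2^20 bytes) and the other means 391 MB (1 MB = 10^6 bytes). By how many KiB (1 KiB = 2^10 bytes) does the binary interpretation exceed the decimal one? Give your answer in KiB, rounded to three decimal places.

391 MiB = 391 × 1,048,576 = 409,993,216 bytes
391 MB = 391 × 1,000,000 = 391,000,000 bytes
difference = 18,993,216 bytes
18,993,216 / 1,024 = 18,548.063 KiB

18,548.063 KiB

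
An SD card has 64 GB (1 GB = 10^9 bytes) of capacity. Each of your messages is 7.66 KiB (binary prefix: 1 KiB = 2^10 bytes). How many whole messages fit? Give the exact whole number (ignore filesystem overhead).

8,159,268

Capacity: 64 GB = 64,000,000,000 bytes
Per item: 7.66 KiB = 7,843.84 bytes
⌊64,000,000,000 / 7,843.84⌋ = 8,159,268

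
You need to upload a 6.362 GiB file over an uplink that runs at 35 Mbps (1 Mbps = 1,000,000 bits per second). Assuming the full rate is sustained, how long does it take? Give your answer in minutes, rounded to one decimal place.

26.0 minutes

6.362 GiB = 6,831,145,484.288 bytes = 54,649,163,874.304 bits
35 Mbps = 35,000,000 bits/s
time = 54,649,163,874.304 / 35,000,000 = 1,561.40 s
1,561.40 s / 60 = 26.0 minutes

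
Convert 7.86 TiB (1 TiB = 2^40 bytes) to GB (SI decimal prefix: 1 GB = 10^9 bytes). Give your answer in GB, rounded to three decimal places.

8,642.161 GB

7.86 TiB × 1,099,511,627,776 bytes/TiB = 8,642,161,394,319.36 bytes
1 GB = 10^9 bytes = 1,000,000,000 bytes
8,642,161,394,319.36 / 1,000,000,000 = 8,642.161 GB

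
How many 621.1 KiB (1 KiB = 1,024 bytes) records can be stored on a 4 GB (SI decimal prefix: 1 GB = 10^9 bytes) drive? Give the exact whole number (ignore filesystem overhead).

6,289

Capacity: 4 GB = 4,000,000,000 bytes
Per item: 621.1 KiB = 636,006.4 bytes
⌊4,000,000,000 / 636,006.4⌋ = 6,289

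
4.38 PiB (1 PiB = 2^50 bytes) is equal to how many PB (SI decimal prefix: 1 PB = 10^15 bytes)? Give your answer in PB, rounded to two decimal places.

4.38 PiB × 1,125,899,906,842,624 bytes/PiB = 4,931,441,591,970,693.12 bytes
1 PB = 1,000,000,000,000,000 bytes
4,931,441,591,970,693.12 / 1,000,000,000,000,000 = 4.93 PB

4.93 PB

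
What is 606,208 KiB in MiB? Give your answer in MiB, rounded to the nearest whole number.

606,208 KiB = 606,208 × 2^10 bytes = 620,756,992 bytes
1 MiB = 2^20 bytes = 1,048,576 bytes
620,756,992 / 1,048,576 = 592 MiB

592 MiB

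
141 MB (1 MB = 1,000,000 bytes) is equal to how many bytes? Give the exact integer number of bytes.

141,000,000 bytes

141 × 1,000,000 = 141,000,000 bytes  (1 MB = 10^6 bytes)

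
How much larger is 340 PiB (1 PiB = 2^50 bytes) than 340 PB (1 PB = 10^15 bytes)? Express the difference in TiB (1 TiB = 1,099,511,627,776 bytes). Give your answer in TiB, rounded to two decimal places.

38,931.80 TiB

340 PiB = 340 × 1,125,899,906,842,624 = 382,805,968,326,492,160 bytes
340 PB = 340 × 1,000,000,000,000,000 = 340,000,000,000,000,000 bytes
difference = 42,805,968,326,492,160 bytes
42,805,968,326,492,160 / 1,099,511,627,776 = 38,931.80 TiB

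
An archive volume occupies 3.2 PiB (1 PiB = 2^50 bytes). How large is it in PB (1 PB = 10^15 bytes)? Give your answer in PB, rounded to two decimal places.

3.60 PB

3.2 PiB = 3.2 × 2^50 bytes = 3,602,879,701,896,396.8 bytes
1 PB = 10^15 bytes = 1,000,000,000,000,000 bytes
3,602,879,701,896,396.8 / 1,000,000,000,000,000 = 3.60 PB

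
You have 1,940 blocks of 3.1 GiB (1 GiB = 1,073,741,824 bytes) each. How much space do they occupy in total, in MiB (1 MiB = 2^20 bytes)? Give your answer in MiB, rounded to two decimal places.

Total = 1,940 × 3.1 GiB = 6014 GiB
= 6014 × 1,073,741,824 bytes = 6,457,483,329,536 bytes
1 MiB = 1,048,576 bytes
6,457,483,329,536 / 1,048,576 = 6,158,336.00 MiB

6,158,336.00 MiB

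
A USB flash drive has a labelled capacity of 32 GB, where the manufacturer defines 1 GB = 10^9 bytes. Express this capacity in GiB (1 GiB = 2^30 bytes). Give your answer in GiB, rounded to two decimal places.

29.80 GiB

32 GB × 1,000,000,000 bytes/GB = 32,000,000,000 bytes
1 GiB = 2^30 bytes = 1,073,741,824 bytes
32,000,000,000 / 1,073,741,824 = 29.80 GiB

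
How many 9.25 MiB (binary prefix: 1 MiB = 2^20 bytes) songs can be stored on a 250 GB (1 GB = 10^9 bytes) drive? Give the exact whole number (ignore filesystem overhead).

25,774

Capacity: 250 GB = 250,000,000,000 bytes
Per item: 9.25 MiB = 9,699,328 bytes
⌊250,000,000,000 / 9,699,328⌋ = 25,774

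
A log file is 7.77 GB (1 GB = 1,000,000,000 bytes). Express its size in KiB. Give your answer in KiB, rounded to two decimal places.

7,587,890.63 KiB

7.77 GB = 7.77 × 10^9 bytes = 7,770,000,000 bytes
1 KiB = 1,024 bytes
7,770,000,000 / 1,024 = 7,587,890.63 KiB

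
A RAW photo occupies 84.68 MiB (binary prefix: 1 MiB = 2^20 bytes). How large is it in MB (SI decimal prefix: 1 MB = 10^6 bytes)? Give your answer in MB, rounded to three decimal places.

84.68 MiB × 1,048,576 bytes/MiB = 88,793,415.68 bytes
1 MB = 1,000,000 bytes
88,793,415.68 / 1,000,000 = 88.793 MB

88.793 MB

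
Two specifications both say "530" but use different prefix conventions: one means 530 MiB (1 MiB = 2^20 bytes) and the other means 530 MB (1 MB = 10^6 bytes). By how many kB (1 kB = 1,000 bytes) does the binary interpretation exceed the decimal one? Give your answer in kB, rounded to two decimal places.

530 MiB = 530 × 1,048,576 = 555,745,280 bytes
530 MB = 530 × 1,000,000 = 530,000,000 bytes
difference = 25,745,280 bytes
25,745,280 / 1,000 = 25,745.28 kB

25,745.28 kB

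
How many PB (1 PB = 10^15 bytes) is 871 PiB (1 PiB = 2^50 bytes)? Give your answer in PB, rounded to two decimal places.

980.66 PB

871 PiB × 1,125,899,906,842,624 bytes/PiB = 980,658,818,859,925,504 bytes
1 PB = 10^15 bytes = 1,000,000,000,000,000 bytes
980,658,818,859,925,504 / 1,000,000,000,000,000 = 980.66 PB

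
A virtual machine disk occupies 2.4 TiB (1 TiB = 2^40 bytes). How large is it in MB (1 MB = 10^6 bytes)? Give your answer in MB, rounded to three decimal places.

2,638,827.907 MB

2.4 TiB = 2.4 × 2^40 bytes = 2,638,827,906,662.4 bytes
1 MB = 1,000,000 bytes
2,638,827,906,662.4 / 1,000,000 = 2,638,827.907 MB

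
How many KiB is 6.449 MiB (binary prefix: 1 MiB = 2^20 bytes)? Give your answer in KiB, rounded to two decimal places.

6.449 MiB = 6.449 × 2^20 bytes = 6,762,266.624 bytes
1 KiB = 2^10 bytes = 1,024 bytes
6,762,266.624 / 1,024 = 6,603.78 KiB

6,603.78 KiB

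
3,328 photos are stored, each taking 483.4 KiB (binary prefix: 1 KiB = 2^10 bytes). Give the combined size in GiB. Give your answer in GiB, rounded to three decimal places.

1.534 GiB

Total = 3,328 × 483.4 KiB = 1608755.2 KiB
= 1608755.2 × 1,024 bytes = 1,647,365,324.8 bytes
1 GiB = 1,073,741,824 bytes
1,647,365,324.8 / 1,073,741,824 = 1.534 GiB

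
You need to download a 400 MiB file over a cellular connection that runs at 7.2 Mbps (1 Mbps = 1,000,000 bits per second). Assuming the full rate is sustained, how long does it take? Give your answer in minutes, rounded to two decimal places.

7.77 minutes

400 MiB = 419,430,400 bytes = 3,355,443,200 bits
7.2 Mbps = 7,200,000 bits/s
time = 3,355,443,200 / 7,200,000 = 466.034 s
466.034 s / 60 = 7.77 minutes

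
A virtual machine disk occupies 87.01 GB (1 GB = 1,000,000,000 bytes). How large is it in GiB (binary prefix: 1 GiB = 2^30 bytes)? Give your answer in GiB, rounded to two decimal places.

87.01 GB = 87.01 × 10^9 bytes = 87,010,000,000 bytes
1 GiB = 2^30 bytes = 1,073,741,824 bytes
87,010,000,000 / 1,073,741,824 = 81.03 GiB

81.03 GiB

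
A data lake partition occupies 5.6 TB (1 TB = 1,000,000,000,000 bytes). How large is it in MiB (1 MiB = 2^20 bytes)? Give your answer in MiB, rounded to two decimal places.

5,340,576.17 MiB

5.6 TB = 5.6 × 10^12 bytes = 5,600,000,000,000 bytes
1 MiB = 1,048,576 bytes
5,600,000,000,000 / 1,048,576 = 5,340,576.17 MiB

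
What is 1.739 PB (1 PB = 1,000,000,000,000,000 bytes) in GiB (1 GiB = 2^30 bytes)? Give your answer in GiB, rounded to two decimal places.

1,619,569.96 GiB

1.739 PB = 1.739 × 10^15 bytes = 1,739,000,000,000,000 bytes
1 GiB = 1,073,741,824 bytes
1,739,000,000,000,000 / 1,073,741,824 = 1,619,569.96 GiB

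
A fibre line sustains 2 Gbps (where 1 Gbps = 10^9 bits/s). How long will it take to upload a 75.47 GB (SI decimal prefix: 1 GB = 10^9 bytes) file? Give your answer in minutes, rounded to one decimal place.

5.0 minutes

75.47 GB = 75,470,000,000 bytes = 603,760,000,000 bits
2 Gbps = 2,000,000,000 bits/s
time = 603,760,000,000 / 2,000,000,000 = 301.88 s
301.88 s / 60 = 5.0 minutes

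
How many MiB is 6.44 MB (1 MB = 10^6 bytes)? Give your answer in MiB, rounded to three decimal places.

6.142 MiB

6.44 MB = 6.44 × 10^6 bytes = 6,440,000 bytes
1 MiB = 2^20 bytes = 1,048,576 bytes
6,440,000 / 1,048,576 = 6.142 MiB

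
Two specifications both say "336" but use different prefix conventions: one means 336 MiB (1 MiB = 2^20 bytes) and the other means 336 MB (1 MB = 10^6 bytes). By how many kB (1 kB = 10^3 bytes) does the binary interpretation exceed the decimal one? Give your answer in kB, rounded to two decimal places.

336 MiB = 336 × 1,048,576 = 352,321,536 bytes
336 MB = 336 × 1,000,000 = 336,000,000 bytes
difference = 16,321,536 bytes
16,321,536 / 1,000 = 16,321.54 kB

16,321.54 kB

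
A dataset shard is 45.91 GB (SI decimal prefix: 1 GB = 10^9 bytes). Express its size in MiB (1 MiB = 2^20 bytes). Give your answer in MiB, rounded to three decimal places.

45.91 GB × 1,000,000,000 bytes/GB = 45,910,000,000 bytes
1 MiB = 2^20 bytes = 1,048,576 bytes
45,910,000,000 / 1,048,576 = 43,783.188 MiB

43,783.188 MiB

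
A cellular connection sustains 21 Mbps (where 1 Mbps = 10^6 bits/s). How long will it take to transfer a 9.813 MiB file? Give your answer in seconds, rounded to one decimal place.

9.813 MiB = 10,289,676.288 bytes = 82,317,410.304 bits
21 Mbps = 21,000,000 bits/s
time = 82,317,410.304 / 21,000,000 = 3.9 s

3.9 seconds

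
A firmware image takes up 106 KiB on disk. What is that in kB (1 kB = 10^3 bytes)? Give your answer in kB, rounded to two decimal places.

106 KiB = 106 × 2^10 bytes = 108,544 bytes
1 kB = 1,000 bytes
108,544 / 1,000 = 108.54 kB

108.54 kB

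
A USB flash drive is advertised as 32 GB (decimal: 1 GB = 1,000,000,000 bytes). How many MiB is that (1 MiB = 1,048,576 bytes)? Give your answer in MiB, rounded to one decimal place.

32 GB × 1,000,000,000 bytes/GB = 32,000,000,000 bytes
1 MiB = 1,048,576 bytes
32,000,000,000 / 1,048,576 = 30,517.6 MiB

30,517.6 MiB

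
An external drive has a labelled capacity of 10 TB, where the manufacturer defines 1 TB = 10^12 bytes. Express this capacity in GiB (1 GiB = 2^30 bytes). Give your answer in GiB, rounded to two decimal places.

9,313.23 GiB

10 TB = 10 × 10^12 bytes = 10,000,000,000,000 bytes
1 GiB = 2^30 bytes = 1,073,741,824 bytes
10,000,000,000,000 / 1,073,741,824 = 9,313.23 GiB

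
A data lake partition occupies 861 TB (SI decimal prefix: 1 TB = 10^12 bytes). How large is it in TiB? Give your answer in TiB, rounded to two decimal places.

783.07 TiB

861 TB = 861 × 10^12 bytes = 861,000,000,000,000 bytes
1 TiB = 2^40 bytes = 1,099,511,627,776 bytes
861,000,000,000,000 / 1,099,511,627,776 = 783.07 TiB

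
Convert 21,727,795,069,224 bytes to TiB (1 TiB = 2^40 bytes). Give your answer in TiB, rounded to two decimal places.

21,727,795,069,224 bytes given.
1 TiB = 1,099,511,627,776 bytes
21,727,795,069,224 / 1,099,511,627,776 = 19.76 TiB

19.76 TiB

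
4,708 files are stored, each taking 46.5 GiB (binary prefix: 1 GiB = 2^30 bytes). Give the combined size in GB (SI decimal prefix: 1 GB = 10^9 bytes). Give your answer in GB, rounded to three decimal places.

235,065.708 GB

Total = 4,708 × 46.5 GiB = 218,922 GiB
= 218,922 × 1,073,741,824 bytes = 235,065,707,593,728 bytes
1 GB = 1,000,000,000 bytes
235,065,707,593,728 / 1,000,000,000 = 235,065.708 GB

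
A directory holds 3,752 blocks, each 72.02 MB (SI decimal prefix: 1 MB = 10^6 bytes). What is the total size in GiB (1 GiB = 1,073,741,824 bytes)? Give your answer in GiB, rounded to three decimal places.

Total = 3,752 × 72.02 MB = 270219.04 MB
= 270219.04 × 1,000,000 bytes = 270,219,040,000 bytes
1 GiB = 1,073,741,824 bytes
270,219,040,000 / 1,073,741,824 = 251.661 GiB

251.661 GiB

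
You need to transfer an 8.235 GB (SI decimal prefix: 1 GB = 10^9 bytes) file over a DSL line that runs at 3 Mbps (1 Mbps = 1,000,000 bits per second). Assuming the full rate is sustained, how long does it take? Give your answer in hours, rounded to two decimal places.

8.235 GB = 8,235,000,000 bytes = 65,880,000,000 bits
3 Mbps = 3,000,000 bits/s
time = 65,880,000,000 / 3,000,000 = 21,960.0000 s
21,960.0000 s / 3600 = 6.10 hours

6.10 hours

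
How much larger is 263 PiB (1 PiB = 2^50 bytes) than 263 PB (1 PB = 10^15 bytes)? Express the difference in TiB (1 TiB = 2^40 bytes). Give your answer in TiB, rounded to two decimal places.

30,114.89 TiB

263 PiB = 263 × 1,125,899,906,842,624 = 296,111,675,499,610,112 bytes
263 PB = 263 × 1,000,000,000,000,000 = 263,000,000,000,000,000 bytes
difference = 33,111,675,499,610,112 bytes
33,111,675,499,610,112 / 1,099,511,627,776 = 30,114.89 TiB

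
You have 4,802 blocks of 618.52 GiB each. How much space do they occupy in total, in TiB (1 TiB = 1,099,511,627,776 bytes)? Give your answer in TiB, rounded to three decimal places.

2,900.521 TiB

Total = 4,802 × 618.52 GiB = 2970133.04 GiB
= 2970133.04 × 1,073,741,824 bytes = 3,189,156,067,892,264.96 bytes
1 TiB = 1,099,511,627,776 bytes
3,189,156,067,892,264.96 / 1,099,511,627,776 = 2,900.521 TiB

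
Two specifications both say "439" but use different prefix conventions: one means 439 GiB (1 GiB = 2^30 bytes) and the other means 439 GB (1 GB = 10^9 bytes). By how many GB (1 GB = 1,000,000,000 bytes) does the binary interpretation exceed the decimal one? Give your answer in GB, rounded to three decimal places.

32.373 GB

439 GiB = 439 × 1,073,741,824 = 471,372,660,736 bytes
439 GB = 439 × 1,000,000,000 = 439,000,000,000 bytes
difference = 32,372,660,736 bytes
32,372,660,736 / 1,000,000,000 = 32.373 GB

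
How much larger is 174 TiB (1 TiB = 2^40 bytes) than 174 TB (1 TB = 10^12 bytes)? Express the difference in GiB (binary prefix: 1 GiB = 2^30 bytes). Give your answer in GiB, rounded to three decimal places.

174 TiB = 174 × 1,099,511,627,776 = 191,315,023,233,024 bytes
174 TB = 174 × 1,000,000,000,000 = 174,000,000,000,000 bytes
difference = 17,315,023,233,024 bytes
17,315,023,233,024 / 1,073,741,824 = 16,125.872 GiB

16,125.872 GiB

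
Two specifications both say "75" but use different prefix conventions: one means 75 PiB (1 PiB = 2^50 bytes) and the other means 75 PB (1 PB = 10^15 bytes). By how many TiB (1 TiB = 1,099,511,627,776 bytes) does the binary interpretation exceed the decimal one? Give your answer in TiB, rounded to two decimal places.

75 PiB = 75 × 1,125,899,906,842,624 = 84,442,493,013,196,800 bytes
75 PB = 75 × 1,000,000,000,000,000 = 75,000,000,000,000,000 bytes
difference = 9,442,493,013,196,800 bytes
9,442,493,013,196,800 / 1,099,511,627,776 = 8,587.90 TiB

8,587.90 TiB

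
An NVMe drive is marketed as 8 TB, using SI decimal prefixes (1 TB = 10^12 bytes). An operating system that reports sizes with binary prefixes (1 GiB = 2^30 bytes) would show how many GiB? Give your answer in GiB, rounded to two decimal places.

7,450.58 GiB

8 TB = 8 × 10^12 bytes = 8,000,000,000,000 bytes
1 GiB = 1,073,741,824 bytes
8,000,000,000,000 / 1,073,741,824 = 7,450.58 GiB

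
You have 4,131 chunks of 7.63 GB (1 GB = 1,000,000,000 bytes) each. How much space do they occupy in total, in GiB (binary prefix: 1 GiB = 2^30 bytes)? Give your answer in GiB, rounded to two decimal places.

Total = 4,131 × 7.63 GB = 31519.53 GB
= 31519.53 × 1,000,000,000 bytes = 31,519,530,000,000 bytes
1 GiB = 1,073,741,824 bytes
31,519,530,000,000 / 1,073,741,824 = 29,354.85 GiB

29,354.85 GiB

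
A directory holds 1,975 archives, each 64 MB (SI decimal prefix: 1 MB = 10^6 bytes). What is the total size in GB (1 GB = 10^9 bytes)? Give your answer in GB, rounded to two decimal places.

126.40 GB

Total = 1,975 × 64 MB = 126,400 MB
= 126,400 × 1,000,000 bytes = 126,400,000,000 bytes
1 GB = 1,000,000,000 bytes
126,400,000,000 / 1,000,000,000 = 126.40 GB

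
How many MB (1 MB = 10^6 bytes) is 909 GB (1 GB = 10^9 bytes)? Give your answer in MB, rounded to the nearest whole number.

909,000 MB

909 GB = 909 × 10^9 bytes = 909,000,000,000 bytes
1 MB = 1,000,000 bytes
909,000,000,000 / 1,000,000 = 909,000 MB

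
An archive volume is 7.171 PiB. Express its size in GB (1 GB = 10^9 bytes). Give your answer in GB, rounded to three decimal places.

7.171 PiB = 7.171 × 2^50 bytes = 8,073,828,231,968,456.704 bytes
1 GB = 1,000,000,000 bytes
8,073,828,231,968,456.704 / 1,000,000,000 = 8,073,828.232 GB

8,073,828.232 GB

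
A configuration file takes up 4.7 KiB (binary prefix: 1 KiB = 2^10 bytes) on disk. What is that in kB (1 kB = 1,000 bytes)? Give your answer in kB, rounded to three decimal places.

4.7 KiB = 4.7 × 2^10 bytes = 4,812.8 bytes
1 kB = 1,000 bytes
4,812.8 / 1,000 = 4.813 kB

4.813 kB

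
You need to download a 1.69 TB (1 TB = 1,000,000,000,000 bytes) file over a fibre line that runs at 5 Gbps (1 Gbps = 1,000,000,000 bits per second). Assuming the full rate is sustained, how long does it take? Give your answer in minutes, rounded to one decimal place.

45.1 minutes

1.69 TB = 1,690,000,000,000 bytes = 13,520,000,000,000 bits
5 Gbps = 5,000,000,000 bits/s
time = 13,520,000,000,000 / 5,000,000,000 = 2,704.00 s
2,704.00 s / 60 = 45.1 minutes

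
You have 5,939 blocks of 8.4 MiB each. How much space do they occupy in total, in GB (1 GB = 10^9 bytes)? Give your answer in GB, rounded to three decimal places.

52.311 GB

Total = 5,939 × 8.4 MiB = 49887.6 MiB
= 49887.6 × 1,048,576 bytes = 52,310,940,057.6 bytes
1 GB = 1,000,000,000 bytes
52,310,940,057.6 / 1,000,000,000 = 52.311 GB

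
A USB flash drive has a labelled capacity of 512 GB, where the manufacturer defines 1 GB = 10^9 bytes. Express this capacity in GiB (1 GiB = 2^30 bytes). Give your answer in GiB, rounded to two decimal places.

476.84 GiB

512 GB = 512 × 10^9 bytes = 512,000,000,000 bytes
1 GiB = 2^30 bytes = 1,073,741,824 bytes
512,000,000,000 / 1,073,741,824 = 476.84 GiB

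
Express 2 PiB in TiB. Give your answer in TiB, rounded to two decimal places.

2 PiB = 2 × 2^50 bytes = 2,251,799,813,685,248 bytes
1 TiB = 1,099,511,627,776 bytes
2,251,799,813,685,248 / 1,099,511,627,776 = 2,048.00 TiB

2,048.00 TiB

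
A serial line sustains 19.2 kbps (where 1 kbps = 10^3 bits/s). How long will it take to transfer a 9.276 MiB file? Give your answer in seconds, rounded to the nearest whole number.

9.276 MiB = 9,726,590.976 bytes = 77,812,727.808 bits
19.2 kbps = 19,200 bits/s
time = 77,812,727.808 / 19,200 = 4,053 s

4,053 seconds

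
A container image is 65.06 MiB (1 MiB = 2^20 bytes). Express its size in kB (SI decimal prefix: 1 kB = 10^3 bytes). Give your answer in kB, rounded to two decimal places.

65.06 MiB = 65.06 × 2^20 bytes = 68,220,354.56 bytes
1 kB = 10^3 bytes = 1,000 bytes
68,220,354.56 / 1,000 = 68,220.35 kB

68,220.35 kB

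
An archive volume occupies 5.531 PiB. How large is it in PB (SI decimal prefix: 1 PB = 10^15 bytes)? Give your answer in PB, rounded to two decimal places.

5.531 PiB × 1,125,899,906,842,624 bytes/PiB = 6,227,352,384,746,553.344 bytes
1 PB = 1,000,000,000,000,000 bytes
6,227,352,384,746,553.344 / 1,000,000,000,000,000 = 6.23 PB

6.23 PB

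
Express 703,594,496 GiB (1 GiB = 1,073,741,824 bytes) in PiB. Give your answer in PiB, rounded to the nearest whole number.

703,594,496 GiB = 703,594,496 × 2^30 bytes = 755,478,837,491,400,704 bytes
1 PiB = 1,125,899,906,842,624 bytes
755,478,837,491,400,704 / 1,125,899,906,842,624 = 671 PiB

671 PiB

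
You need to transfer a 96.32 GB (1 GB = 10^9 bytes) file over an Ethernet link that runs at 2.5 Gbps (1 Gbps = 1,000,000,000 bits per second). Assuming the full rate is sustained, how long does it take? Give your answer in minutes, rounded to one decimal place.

96.32 GB = 96,320,000,000 bytes = 770,560,000,000 bits
2.5 Gbps = 2,500,000,000 bits/s
time = 770,560,000,000 / 2,500,000,000 = 308.22 s
308.22 s / 60 = 5.1 minutes

5.1 minutes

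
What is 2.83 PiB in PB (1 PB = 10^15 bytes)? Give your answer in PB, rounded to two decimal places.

3.19 PB

2.83 PiB = 2.83 × 2^50 bytes = 3,186,296,736,364,625.92 bytes
1 PB = 1,000,000,000,000,000 bytes
3,186,296,736,364,625.92 / 1,000,000,000,000,000 = 3.19 PB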